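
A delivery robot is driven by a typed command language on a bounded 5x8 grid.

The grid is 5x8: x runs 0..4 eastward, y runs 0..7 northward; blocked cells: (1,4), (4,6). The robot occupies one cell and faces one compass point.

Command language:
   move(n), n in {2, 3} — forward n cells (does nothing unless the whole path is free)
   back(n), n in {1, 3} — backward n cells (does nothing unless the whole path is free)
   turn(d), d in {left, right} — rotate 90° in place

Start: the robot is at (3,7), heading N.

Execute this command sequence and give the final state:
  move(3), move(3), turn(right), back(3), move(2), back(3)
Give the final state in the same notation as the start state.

begin: at (3,7), heading N
1. move(3) → at (3,7), heading N
2. move(3) → at (3,7), heading N
3. turn(right) → at (3,7), heading E
4. back(3) → at (0,7), heading E
5. move(2) → at (2,7), heading E
6. back(3) → at (2,7), heading E

at (2,7), heading E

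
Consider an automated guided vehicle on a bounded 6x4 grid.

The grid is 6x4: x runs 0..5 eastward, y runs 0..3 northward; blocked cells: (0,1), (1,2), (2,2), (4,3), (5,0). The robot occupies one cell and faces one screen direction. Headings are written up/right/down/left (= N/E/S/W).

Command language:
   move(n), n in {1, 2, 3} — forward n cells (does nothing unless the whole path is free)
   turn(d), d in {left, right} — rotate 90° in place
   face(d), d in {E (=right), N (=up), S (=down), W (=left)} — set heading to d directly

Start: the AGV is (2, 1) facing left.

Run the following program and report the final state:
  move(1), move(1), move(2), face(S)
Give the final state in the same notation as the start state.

(1, 1) facing down

start: (2, 1) facing left
[1] after move(1): (1, 1) facing left
[2] after move(1): (1, 1) facing left
[3] after move(2): (1, 1) facing left
[4] after face(S): (1, 1) facing down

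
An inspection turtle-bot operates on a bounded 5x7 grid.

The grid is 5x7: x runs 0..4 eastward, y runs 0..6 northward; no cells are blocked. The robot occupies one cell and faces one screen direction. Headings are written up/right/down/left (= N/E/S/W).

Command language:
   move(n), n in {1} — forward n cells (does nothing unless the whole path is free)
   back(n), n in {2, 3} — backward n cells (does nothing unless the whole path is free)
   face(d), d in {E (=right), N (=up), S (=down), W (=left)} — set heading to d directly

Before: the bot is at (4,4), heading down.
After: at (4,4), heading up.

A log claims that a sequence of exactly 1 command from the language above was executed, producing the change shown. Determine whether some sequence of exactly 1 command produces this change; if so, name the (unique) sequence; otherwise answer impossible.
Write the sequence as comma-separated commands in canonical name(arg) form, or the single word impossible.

key: parked at (4,4) the whole time — nothing moves the robot
initial: at (4,4), heading down
t=1 face(N) ⇒ at (4,4), heading up
no rival 1-sequence matches.

face(N)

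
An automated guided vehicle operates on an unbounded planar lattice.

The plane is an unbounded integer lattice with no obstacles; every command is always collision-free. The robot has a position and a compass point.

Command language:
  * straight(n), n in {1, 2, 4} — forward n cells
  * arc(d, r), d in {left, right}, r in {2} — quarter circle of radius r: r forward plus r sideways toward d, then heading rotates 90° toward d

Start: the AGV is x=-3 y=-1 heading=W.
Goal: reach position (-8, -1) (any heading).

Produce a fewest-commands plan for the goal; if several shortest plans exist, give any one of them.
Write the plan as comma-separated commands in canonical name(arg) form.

initial: x=-3 y=-1 heading=W
[1] after straight(4): x=-7 y=-1 heading=W
[2] after straight(1): x=-8 y=-1 heading=W
minimal: 2 command(s), checked below 2.

straight(4), straight(1)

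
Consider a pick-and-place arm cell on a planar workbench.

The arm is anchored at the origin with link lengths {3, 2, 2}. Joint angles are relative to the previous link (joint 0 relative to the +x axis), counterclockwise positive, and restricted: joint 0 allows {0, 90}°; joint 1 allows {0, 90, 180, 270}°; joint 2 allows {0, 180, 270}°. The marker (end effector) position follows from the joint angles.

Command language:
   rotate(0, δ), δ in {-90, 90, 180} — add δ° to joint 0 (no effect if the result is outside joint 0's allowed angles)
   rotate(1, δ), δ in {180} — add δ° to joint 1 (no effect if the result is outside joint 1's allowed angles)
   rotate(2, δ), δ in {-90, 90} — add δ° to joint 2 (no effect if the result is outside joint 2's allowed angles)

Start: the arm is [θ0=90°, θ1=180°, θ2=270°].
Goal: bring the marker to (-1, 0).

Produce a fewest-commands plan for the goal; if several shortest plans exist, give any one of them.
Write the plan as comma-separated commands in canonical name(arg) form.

rotate(2, 90), rotate(0, -90)

start: [θ0=90°, θ1=180°, θ2=270°]
t=1 rotate(2, 90) ⇒ [θ0=90°, θ1=180°, θ2=0°]
t=2 rotate(0, -90) ⇒ [θ0=0°, θ1=180°, θ2=0°]
minimal: 2 command(s), checked below 2.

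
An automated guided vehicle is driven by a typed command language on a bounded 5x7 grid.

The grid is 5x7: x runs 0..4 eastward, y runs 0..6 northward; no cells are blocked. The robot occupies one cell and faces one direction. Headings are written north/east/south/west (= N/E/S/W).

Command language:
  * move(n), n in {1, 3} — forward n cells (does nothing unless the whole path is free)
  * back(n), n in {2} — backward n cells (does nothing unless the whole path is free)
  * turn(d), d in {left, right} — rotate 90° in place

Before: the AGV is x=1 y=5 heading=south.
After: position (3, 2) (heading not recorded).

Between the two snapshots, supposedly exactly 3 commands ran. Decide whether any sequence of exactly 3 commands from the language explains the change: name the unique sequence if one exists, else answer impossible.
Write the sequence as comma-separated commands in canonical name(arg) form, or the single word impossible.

move(3), turn(right), back(2)

key: order matters: swapping move(3) and back(2) lands elsewhere
begin: x=1 y=5 heading=south
1. move(3) → x=1 y=2 heading=south
2. turn(right) → x=1 y=2 heading=west
3. back(2) → x=3 y=2 heading=west
no rival 3-sequence matches.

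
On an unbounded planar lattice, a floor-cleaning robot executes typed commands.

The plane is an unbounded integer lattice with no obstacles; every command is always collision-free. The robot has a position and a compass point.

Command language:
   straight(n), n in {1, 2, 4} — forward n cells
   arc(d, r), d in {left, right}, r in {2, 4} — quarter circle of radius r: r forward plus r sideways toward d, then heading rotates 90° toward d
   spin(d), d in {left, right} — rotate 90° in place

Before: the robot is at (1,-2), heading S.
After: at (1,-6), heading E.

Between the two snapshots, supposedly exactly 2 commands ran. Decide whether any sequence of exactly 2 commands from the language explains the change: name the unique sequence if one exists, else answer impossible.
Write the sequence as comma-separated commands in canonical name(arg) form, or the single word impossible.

key: order matters: swapping straight(4) and spin(left) lands elsewhere
from: at (1,-2), heading S
[1] after straight(4): at (1,-6), heading S
[2] after spin(left): at (1,-6), heading E
no rival 2-sequence matches.

straight(4), spin(left)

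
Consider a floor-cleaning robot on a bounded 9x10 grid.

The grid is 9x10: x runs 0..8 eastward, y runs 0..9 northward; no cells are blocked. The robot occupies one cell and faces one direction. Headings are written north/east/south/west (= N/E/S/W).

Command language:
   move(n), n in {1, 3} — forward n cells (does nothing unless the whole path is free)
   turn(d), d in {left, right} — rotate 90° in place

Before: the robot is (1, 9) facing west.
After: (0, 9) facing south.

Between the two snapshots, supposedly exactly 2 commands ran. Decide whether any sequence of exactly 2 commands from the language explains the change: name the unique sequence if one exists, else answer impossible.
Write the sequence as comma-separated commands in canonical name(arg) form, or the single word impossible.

key: position moved to (0,9) AND the heading swung to S — translation plus rotation needed
initial: (1, 9) facing west
step 1 (move(1)): (0, 9) facing west
step 2 (turn(left)): (0, 9) facing south
no rival 2-sequence matches.

move(1), turn(left)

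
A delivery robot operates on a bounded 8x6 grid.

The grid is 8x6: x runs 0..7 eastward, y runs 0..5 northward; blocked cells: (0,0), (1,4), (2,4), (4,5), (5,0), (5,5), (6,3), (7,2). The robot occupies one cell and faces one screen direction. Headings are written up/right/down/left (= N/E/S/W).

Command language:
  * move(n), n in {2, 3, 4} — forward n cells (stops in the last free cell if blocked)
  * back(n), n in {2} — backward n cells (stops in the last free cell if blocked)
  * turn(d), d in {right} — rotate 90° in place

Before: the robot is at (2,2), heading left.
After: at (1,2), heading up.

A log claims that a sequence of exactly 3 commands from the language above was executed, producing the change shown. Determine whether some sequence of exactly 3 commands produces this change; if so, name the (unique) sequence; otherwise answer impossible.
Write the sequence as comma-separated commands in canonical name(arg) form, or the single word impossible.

back(2), move(3), turn(right)

key: cell and facing (now N) both changed — the 3 commands mix motion and turning
begin: at (2,2), heading left
[1] after back(2): at (4,2), heading left
[2] after move(3): at (1,2), heading left
[3] after turn(right): at (1,2), heading up
uniquely the one of 125 3-step routes that fits.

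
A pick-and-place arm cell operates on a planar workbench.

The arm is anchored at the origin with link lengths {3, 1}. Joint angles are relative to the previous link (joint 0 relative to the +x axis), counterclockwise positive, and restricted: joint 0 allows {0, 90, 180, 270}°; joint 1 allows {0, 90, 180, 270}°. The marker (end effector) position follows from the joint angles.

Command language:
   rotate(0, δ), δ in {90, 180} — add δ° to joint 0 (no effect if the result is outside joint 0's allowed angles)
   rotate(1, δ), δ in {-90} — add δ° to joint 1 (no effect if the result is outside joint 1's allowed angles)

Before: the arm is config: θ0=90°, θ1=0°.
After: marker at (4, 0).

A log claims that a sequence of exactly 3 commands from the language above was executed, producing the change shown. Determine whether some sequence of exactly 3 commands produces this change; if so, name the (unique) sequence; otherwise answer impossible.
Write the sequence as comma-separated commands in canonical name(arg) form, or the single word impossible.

start: config: θ0=90°, θ1=0°
t=1 rotate(0, 90) ⇒ config: θ0=180°, θ1=0°
t=2 rotate(0, 90) ⇒ config: θ0=270°, θ1=0°
t=3 rotate(0, 90) ⇒ config: θ0=0°, θ1=0°
no other 3-command option fits: unique.

rotate(0, 90), rotate(0, 90), rotate(0, 90)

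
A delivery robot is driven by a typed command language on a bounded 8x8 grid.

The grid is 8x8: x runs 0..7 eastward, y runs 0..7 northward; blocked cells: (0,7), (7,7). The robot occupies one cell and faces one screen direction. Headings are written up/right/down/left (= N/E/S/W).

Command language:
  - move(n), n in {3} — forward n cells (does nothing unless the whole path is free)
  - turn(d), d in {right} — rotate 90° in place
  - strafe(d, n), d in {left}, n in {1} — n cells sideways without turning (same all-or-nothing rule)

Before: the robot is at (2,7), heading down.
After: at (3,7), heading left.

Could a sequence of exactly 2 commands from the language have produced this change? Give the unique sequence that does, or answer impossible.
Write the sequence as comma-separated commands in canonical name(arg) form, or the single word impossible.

strafe(left, 1), turn(right)

key: position moved to (3,7) AND the heading swung to W — translation plus rotation needed
start: at (2,7), heading down
t=1 strafe(left, 1) ⇒ at (3,7), heading down
t=2 turn(right) ⇒ at (3,7), heading left
no rival 2-sequence matches.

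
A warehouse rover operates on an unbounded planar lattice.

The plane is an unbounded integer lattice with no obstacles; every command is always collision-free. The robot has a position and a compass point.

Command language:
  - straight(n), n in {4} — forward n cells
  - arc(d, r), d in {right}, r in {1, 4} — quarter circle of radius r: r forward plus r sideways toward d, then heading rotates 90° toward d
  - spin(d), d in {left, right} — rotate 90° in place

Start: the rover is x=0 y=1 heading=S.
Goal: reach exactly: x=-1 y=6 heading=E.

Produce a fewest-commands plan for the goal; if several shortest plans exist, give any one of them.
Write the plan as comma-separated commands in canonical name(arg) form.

begin: x=0 y=1 heading=S
t=1 spin(right) ⇒ x=0 y=1 heading=W
t=2 straight(4) ⇒ x=-4 y=1 heading=W
t=3 arc(right, 1) ⇒ x=-5 y=2 heading=N
t=4 arc(right, 4) ⇒ x=-1 y=6 heading=E
no 3-step plan works, so 4 is optimal.

spin(right), straight(4), arc(right, 1), arc(right, 4)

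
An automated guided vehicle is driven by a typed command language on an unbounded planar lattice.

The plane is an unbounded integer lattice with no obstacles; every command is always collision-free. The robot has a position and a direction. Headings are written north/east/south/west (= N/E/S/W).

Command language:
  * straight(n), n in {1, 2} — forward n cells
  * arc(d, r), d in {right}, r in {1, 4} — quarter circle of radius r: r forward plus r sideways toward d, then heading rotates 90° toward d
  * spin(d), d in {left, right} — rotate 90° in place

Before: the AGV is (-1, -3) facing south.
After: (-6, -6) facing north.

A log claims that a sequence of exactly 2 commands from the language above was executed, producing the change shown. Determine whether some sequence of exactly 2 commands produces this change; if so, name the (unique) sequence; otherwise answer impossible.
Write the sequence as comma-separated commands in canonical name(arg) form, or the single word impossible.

arc(right, 4), arc(right, 1)

key: order matters: swapping arc(right, 4) and arc(right, 1) lands elsewhere
start: (-1, -3) facing south
1. arc(right, 4) → (-5, -7) facing west
2. arc(right, 1) → (-6, -6) facing north
all 36 alternatives checked — unique.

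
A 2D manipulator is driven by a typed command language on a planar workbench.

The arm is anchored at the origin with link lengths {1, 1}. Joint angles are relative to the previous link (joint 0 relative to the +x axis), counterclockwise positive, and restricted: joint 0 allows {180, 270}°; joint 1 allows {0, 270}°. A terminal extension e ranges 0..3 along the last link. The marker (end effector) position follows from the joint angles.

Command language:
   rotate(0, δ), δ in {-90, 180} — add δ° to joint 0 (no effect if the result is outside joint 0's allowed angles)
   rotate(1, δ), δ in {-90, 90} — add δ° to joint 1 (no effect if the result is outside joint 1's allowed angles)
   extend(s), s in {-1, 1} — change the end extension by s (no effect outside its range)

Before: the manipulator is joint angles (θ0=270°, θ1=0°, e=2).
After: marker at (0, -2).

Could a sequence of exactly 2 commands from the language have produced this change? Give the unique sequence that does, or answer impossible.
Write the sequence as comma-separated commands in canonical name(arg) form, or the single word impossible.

extend(-1), extend(-1)

initial: joint angles (θ0=270°, θ1=0°, e=2)
step 1 (extend(-1)): joint angles (θ0=270°, θ1=0°, e=1)
step 2 (extend(-1)): joint angles (θ0=270°, θ1=0°, e=0)
no rival 2-sequence matches.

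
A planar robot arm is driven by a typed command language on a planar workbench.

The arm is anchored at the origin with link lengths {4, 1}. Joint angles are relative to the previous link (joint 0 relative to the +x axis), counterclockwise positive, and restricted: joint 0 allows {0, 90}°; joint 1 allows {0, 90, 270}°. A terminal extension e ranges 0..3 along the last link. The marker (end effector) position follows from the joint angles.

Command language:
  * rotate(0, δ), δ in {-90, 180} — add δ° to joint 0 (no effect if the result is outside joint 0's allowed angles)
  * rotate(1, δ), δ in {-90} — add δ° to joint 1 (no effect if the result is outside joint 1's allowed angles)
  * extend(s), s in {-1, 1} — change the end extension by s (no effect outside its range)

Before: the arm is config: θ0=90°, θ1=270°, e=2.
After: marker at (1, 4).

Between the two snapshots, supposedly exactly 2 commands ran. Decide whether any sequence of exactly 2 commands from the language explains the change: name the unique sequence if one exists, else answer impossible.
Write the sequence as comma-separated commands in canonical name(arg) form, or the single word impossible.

begin: config: θ0=90°, θ1=270°, e=2
[1] after extend(-1): config: θ0=90°, θ1=270°, e=1
[2] after extend(-1): config: θ0=90°, θ1=270°, e=0
all 25 alternatives checked — unique.

extend(-1), extend(-1)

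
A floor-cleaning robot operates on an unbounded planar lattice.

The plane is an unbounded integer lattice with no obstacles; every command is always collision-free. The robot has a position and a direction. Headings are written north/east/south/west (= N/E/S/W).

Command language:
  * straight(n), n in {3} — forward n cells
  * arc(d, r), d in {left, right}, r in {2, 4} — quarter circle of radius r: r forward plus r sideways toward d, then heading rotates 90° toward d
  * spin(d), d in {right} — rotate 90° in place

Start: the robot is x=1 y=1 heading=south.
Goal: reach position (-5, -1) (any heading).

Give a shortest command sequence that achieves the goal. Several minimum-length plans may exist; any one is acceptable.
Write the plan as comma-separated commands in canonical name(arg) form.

start: x=1 y=1 heading=south
step 1 (arc(right, 4)): x=-3 y=-3 heading=west
step 2 (arc(right, 2)): x=-5 y=-1 heading=north
shorter routes all fall short; 2 is best.

arc(right, 4), arc(right, 2)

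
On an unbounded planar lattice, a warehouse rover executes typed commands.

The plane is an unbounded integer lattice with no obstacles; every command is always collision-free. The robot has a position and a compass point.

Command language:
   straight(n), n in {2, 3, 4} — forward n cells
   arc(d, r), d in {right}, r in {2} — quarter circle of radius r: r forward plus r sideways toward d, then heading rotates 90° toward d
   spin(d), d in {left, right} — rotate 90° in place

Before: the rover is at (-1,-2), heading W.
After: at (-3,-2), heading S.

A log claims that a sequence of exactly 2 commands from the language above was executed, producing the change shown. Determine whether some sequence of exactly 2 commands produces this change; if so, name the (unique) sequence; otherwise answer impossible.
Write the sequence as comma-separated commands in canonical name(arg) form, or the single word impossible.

key: order matters: swapping straight(2) and spin(left) lands elsewhere
start: at (-1,-2), heading W
step 1 (straight(2)): at (-3,-2), heading W
step 2 (spin(left)): at (-3,-2), heading S
no other 2-command option fits: unique.

straight(2), spin(left)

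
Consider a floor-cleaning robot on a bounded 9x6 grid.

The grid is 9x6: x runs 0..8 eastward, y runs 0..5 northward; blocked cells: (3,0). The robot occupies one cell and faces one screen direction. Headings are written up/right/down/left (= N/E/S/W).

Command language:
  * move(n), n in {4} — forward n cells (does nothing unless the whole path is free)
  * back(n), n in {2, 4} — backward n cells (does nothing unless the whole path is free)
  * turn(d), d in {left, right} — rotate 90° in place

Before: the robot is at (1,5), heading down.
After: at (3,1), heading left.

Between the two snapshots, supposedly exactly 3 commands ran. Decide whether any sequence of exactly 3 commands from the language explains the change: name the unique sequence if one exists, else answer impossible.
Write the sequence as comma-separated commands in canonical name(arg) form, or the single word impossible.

key: running back(2) before move(4) would end elsewhere — order is forced
t0: at (1,5), heading down
[1] after move(4): at (1,1), heading down
[2] after turn(right): at (1,1), heading left
[3] after back(2): at (3,1), heading left
all 125 alternatives checked — unique.

move(4), turn(right), back(2)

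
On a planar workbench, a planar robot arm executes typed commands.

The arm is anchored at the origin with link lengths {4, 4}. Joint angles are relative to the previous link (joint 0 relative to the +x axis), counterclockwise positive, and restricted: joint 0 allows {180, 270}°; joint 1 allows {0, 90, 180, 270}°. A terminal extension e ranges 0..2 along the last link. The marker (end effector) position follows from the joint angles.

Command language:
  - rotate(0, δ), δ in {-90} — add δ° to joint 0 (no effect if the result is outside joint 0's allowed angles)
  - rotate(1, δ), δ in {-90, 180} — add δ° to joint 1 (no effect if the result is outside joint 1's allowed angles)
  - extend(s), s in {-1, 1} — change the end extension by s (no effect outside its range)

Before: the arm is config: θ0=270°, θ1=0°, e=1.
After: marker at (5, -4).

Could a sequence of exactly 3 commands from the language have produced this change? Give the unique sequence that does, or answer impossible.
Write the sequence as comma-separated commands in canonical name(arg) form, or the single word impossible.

rotate(1, -90), rotate(1, -90), rotate(1, -90)

initial: config: θ0=270°, θ1=0°, e=1
1. rotate(1, -90) → config: θ0=270°, θ1=270°, e=1
2. rotate(1, -90) → config: θ0=270°, θ1=180°, e=1
3. rotate(1, -90) → config: θ0=270°, θ1=90°, e=1
no rival 3-sequence matches.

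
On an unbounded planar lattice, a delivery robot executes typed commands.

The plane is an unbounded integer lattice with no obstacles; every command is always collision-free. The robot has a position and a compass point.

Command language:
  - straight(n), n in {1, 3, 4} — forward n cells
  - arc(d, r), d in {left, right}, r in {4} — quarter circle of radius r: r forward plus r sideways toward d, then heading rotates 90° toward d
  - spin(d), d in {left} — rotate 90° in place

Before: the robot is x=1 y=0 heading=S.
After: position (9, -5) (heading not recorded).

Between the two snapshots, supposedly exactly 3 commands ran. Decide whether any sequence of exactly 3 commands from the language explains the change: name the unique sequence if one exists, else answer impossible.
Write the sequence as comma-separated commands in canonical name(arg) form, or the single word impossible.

key: order matters: swapping straight(1) and straight(4) lands elsewhere
from: x=1 y=0 heading=S
[1] after straight(1): x=1 y=-1 heading=S
[2] after arc(left, 4): x=5 y=-5 heading=E
[3] after straight(4): x=9 y=-5 heading=E
uniquely the one of 216 3-step routes that fits.

straight(1), arc(left, 4), straight(4)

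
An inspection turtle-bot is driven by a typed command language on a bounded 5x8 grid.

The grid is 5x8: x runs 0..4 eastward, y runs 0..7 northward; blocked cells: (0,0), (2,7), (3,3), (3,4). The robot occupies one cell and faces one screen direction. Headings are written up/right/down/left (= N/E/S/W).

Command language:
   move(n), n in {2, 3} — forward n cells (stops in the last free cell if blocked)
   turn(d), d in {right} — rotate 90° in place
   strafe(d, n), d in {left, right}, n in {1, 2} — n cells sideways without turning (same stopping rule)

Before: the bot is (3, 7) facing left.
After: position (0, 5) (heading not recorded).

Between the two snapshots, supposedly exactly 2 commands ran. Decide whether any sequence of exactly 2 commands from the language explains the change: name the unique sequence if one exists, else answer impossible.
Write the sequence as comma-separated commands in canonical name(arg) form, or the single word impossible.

key: order matters: swapping strafe(left, 2) and move(3) lands elsewhere
begin: (3, 7) facing left
1. strafe(left, 2) → (3, 5) facing left
2. move(3) → (0, 5) facing left
all 49 alternatives checked — unique.

strafe(left, 2), move(3)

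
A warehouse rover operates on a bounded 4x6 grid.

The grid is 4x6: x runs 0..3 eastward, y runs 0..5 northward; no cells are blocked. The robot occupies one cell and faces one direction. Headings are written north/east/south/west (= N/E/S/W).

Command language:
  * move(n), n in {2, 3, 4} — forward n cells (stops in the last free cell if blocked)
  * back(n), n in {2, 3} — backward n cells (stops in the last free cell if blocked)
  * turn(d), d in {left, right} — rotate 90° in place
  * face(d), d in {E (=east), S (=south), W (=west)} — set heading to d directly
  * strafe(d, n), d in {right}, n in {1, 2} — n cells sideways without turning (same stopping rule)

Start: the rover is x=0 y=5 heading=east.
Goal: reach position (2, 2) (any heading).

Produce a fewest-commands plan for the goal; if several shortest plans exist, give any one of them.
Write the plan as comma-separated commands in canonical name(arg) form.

strafe(right, 2), move(2), strafe(right, 1)

from: x=0 y=5 heading=east
1. strafe(right, 2) → x=0 y=3 heading=east
2. move(2) → x=2 y=3 heading=east
3. strafe(right, 1) → x=2 y=2 heading=east
nothing shorter than 3 reaches the goal.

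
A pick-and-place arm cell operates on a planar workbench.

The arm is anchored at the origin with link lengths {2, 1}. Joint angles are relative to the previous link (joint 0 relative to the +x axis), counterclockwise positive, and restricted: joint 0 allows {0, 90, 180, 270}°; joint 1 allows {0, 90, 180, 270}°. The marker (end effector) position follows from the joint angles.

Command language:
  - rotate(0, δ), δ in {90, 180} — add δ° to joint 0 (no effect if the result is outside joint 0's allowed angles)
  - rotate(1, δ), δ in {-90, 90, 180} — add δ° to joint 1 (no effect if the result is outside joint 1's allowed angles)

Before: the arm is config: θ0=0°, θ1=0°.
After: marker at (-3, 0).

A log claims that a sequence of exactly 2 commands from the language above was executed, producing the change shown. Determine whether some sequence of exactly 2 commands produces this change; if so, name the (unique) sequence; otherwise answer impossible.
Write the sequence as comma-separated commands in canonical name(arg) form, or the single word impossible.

rotate(0, 90), rotate(0, 90)

t0: config: θ0=0°, θ1=0°
step 1 (rotate(0, 90)): config: θ0=90°, θ1=0°
step 2 (rotate(0, 90)): config: θ0=180°, θ1=0°
no rival 2-sequence matches.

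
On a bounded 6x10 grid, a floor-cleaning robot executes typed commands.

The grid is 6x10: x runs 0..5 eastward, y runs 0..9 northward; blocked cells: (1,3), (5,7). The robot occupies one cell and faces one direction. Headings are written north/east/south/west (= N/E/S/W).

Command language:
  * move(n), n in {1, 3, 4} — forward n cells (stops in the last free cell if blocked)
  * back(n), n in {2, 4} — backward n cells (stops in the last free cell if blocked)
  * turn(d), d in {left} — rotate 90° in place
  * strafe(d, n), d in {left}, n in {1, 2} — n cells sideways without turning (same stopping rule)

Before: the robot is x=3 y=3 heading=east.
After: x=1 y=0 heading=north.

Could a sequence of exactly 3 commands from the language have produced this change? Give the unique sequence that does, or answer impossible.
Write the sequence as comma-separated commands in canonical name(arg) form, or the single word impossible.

key: running strafe(left, 2) before turn(left) would end elsewhere — order is forced
start: x=3 y=3 heading=east
t=1 turn(left) ⇒ x=3 y=3 heading=north
t=2 back(4) ⇒ x=3 y=0 heading=north
t=3 strafe(left, 2) ⇒ x=1 y=0 heading=north
no rival 3-sequence matches.

turn(left), back(4), strafe(left, 2)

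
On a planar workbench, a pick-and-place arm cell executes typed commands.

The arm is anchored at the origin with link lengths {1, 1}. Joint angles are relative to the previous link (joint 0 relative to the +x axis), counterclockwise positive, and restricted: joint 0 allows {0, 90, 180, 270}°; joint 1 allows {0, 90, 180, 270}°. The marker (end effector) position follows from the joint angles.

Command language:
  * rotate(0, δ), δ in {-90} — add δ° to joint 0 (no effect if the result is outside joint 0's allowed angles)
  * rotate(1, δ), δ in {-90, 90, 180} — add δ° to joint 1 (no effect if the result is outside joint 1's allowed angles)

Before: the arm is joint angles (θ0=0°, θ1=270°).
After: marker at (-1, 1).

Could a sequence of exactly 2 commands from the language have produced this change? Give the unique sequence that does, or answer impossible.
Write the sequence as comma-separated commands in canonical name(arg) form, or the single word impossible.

from: joint angles (θ0=0°, θ1=270°)
1. rotate(0, -90) → joint angles (θ0=270°, θ1=270°)
2. rotate(0, -90) → joint angles (θ0=180°, θ1=270°)
no other 2-command option fits: unique.

rotate(0, -90), rotate(0, -90)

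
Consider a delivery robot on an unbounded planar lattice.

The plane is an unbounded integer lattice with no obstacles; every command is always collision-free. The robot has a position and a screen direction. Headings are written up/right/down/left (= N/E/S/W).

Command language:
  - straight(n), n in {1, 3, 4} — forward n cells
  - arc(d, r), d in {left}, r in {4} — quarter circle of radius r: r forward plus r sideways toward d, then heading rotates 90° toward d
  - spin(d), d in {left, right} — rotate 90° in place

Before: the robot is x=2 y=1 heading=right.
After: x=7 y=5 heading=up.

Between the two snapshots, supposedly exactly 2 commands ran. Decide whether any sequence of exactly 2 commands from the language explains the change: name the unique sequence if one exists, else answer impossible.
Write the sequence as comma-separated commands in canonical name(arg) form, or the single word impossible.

straight(1), arc(left, 4)

key: position moved to (7,5) AND the heading swung to N — translation plus rotation needed
start: x=2 y=1 heading=right
t=1 straight(1) ⇒ x=3 y=1 heading=right
t=2 arc(left, 4) ⇒ x=7 y=5 heading=up
no other 2-command option fits: unique.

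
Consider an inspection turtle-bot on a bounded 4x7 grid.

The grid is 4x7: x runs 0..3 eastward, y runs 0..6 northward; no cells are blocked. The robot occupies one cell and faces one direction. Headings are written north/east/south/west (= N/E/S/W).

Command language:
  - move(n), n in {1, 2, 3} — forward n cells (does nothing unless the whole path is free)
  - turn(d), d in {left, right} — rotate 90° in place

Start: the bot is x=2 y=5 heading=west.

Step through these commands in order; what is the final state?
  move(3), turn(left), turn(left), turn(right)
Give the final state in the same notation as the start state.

begin: x=2 y=5 heading=west
1. move(3) → x=2 y=5 heading=west
2. turn(left) → x=2 y=5 heading=south
3. turn(left) → x=2 y=5 heading=east
4. turn(right) → x=2 y=5 heading=south

x=2 y=5 heading=south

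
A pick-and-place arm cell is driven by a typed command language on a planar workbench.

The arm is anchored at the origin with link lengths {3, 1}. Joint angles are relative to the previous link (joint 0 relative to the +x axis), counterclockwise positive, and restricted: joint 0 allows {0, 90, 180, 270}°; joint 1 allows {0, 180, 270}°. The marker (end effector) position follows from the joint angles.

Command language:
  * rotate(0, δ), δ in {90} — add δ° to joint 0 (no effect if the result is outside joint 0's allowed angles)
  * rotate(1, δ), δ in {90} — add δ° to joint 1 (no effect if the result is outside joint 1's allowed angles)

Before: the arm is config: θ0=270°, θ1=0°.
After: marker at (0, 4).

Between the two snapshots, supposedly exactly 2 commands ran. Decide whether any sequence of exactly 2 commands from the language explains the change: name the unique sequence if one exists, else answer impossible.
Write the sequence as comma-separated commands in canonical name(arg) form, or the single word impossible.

from: config: θ0=270°, θ1=0°
step 1 (rotate(0, 90)): config: θ0=0°, θ1=0°
step 2 (rotate(0, 90)): config: θ0=90°, θ1=0°
all 4 alternatives checked — unique.

rotate(0, 90), rotate(0, 90)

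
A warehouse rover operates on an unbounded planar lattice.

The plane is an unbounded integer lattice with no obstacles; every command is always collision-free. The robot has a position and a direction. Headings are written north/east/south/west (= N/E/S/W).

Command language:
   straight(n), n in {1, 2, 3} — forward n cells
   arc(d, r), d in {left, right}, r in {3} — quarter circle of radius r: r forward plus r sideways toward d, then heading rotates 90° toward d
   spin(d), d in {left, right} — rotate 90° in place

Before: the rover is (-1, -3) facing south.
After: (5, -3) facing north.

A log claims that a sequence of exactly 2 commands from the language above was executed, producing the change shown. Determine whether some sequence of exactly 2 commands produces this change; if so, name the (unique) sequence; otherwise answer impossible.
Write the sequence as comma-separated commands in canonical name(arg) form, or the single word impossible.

key: position moved to (5,-3) AND the heading swung to N — translation plus rotation needed
begin: (-1, -3) facing south
1. arc(left, 3) → (2, -6) facing east
2. arc(left, 3) → (5, -3) facing north
all 49 alternatives checked — unique.

arc(left, 3), arc(left, 3)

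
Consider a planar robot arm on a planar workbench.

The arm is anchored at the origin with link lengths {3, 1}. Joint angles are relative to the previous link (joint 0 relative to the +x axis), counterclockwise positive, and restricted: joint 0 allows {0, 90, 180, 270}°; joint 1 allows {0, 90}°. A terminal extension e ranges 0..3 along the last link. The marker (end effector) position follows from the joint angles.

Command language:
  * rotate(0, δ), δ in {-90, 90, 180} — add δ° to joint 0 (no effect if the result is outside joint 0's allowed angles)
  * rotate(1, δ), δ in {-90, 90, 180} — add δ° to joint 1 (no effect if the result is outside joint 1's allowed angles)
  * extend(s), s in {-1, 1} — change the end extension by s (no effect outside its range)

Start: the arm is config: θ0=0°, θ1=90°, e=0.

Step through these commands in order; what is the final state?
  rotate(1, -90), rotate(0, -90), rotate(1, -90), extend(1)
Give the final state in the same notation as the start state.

config: θ0=270°, θ1=0°, e=1

begin: config: θ0=0°, θ1=90°, e=0
step 1 (rotate(1, -90)): config: θ0=0°, θ1=0°, e=0
step 2 (rotate(0, -90)): config: θ0=270°, θ1=0°, e=0
step 3 (rotate(1, -90)): config: θ0=270°, θ1=0°, e=0
step 4 (extend(1)): config: θ0=270°, θ1=0°, e=1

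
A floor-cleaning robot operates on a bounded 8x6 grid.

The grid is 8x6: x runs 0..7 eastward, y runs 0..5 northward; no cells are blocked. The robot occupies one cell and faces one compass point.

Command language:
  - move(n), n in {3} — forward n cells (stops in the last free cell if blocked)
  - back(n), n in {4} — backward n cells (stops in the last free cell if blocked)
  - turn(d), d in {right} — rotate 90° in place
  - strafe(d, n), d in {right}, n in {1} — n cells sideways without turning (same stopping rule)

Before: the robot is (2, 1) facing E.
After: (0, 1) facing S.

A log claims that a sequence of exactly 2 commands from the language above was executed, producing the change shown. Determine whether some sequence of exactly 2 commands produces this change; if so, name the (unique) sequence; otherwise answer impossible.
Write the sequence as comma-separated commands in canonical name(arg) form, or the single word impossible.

key: back(4) runs into the grid edge before its full distance
begin: (2, 1) facing E
step 1 (back(4)): (0, 1) facing E
step 2 (turn(right)): (0, 1) facing S
uniquely the one of 16 2-step routes that fits.

back(4), turn(right)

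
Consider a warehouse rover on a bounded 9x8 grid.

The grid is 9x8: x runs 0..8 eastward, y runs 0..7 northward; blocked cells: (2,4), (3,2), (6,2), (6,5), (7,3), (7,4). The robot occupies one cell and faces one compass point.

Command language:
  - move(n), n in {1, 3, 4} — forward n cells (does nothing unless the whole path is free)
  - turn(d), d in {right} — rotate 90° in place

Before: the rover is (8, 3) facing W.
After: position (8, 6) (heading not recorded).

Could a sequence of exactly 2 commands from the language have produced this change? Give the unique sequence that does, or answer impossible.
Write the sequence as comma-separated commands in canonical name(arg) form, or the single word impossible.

key: running move(3) before turn(right) would end elsewhere — order is forced
initial: (8, 3) facing W
1. turn(right) → (8, 3) facing N
2. move(3) → (8, 6) facing N
no rival 2-sequence matches.

turn(right), move(3)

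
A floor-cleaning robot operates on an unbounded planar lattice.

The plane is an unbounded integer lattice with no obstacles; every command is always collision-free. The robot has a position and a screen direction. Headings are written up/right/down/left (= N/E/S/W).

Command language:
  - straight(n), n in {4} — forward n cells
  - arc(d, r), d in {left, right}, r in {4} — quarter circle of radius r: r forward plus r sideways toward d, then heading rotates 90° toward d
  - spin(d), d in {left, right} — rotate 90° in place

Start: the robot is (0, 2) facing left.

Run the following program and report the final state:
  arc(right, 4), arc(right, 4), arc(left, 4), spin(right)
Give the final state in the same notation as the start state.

(4, 14) facing right

t0: (0, 2) facing left
[1] after arc(right, 4): (-4, 6) facing up
[2] after arc(right, 4): (0, 10) facing right
[3] after arc(left, 4): (4, 14) facing up
[4] after spin(right): (4, 14) facing right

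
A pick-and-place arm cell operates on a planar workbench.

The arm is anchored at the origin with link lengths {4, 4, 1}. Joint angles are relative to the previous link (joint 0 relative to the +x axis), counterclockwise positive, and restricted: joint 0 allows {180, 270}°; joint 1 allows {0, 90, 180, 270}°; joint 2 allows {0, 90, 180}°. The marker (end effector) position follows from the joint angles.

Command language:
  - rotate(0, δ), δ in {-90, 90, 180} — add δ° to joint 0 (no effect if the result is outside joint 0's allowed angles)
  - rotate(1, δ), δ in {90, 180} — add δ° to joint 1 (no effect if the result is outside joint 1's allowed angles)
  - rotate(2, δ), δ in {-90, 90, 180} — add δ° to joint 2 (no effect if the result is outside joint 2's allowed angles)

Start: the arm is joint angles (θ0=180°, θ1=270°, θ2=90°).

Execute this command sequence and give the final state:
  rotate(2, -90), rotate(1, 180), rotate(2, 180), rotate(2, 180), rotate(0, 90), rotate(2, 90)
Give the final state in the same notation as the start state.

begin: joint angles (θ0=180°, θ1=270°, θ2=90°)
step 1 (rotate(2, -90)): joint angles (θ0=180°, θ1=270°, θ2=0°)
step 2 (rotate(1, 180)): joint angles (θ0=180°, θ1=90°, θ2=0°)
step 3 (rotate(2, 180)): joint angles (θ0=180°, θ1=90°, θ2=180°)
step 4 (rotate(2, 180)): joint angles (θ0=180°, θ1=90°, θ2=0°)
step 5 (rotate(0, 90)): joint angles (θ0=270°, θ1=90°, θ2=0°)
step 6 (rotate(2, 90)): joint angles (θ0=270°, θ1=90°, θ2=90°)

joint angles (θ0=270°, θ1=90°, θ2=90°)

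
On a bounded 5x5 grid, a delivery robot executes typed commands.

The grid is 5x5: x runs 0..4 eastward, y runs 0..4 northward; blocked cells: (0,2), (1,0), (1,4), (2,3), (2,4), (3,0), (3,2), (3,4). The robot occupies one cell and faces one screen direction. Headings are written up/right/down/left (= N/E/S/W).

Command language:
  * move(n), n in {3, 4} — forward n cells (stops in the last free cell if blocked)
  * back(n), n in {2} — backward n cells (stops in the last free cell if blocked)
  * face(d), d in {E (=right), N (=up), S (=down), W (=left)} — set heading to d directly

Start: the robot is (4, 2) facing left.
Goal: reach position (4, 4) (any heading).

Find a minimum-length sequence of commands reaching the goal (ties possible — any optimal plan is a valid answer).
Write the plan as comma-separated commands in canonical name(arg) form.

initial: (4, 2) facing left
t=1 face(N) ⇒ (4, 2) facing up
t=2 move(4) ⇒ (4, 4) facing up
nothing shorter than 2 reaches the goal.

face(N), move(4)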